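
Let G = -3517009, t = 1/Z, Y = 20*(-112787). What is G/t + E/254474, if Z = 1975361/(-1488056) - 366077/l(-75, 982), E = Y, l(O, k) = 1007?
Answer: 244659228269778462944547/190661131740904 ≈ 1.2832e+9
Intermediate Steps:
Y = -2255740
E = -2255740
Z = -546732264839/1498472392 (Z = 1975361/(-1488056) - 366077/1007 = 1975361*(-1/1488056) - 366077*1/1007 = -1975361/1488056 - 366077/1007 = -546732264839/1498472392 ≈ -364.86)
t = -1498472392/546732264839 (t = 1/(-546732264839/1498472392) = -1498472392/546732264839 ≈ -0.0027408)
G/t + E/254474 = -3517009/(-1498472392/546732264839) - 2255740/254474 = -3517009*(-546732264839/1498472392) - 2255740*1/254474 = 1922862296029146551/1498472392 - 1127870/127237 = 244659228269778462944547/190661131740904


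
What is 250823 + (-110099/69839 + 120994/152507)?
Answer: 242862861192432/968266943 ≈ 2.5082e+5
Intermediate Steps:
250823 + (-110099/69839 + 120994/152507) = 250823 + (-110099*1/69839 + 120994*(1/152507)) = 250823 + (-10009/6349 + 120994/152507) = 250823 - 758251657/968266943 = 242862861192432/968266943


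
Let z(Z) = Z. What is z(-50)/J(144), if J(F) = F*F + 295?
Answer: -50/21031 ≈ -0.0023774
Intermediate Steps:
J(F) = 295 + F² (J(F) = F² + 295 = 295 + F²)
z(-50)/J(144) = -50/(295 + 144²) = -50/(295 + 20736) = -50/21031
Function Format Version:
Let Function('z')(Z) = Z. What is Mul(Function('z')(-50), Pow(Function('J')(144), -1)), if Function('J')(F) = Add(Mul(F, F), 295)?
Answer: Rational(-50, 21031) ≈ -0.0023774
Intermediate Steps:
Function('J')(F) = Add(295, Pow(F, 2)) (Function('J')(F) = Add(Pow(F, 2), 295) = Add(295, Pow(F, 2)))
Mul(Function('z')(-50), Pow(Function('J')(144), -1)) = Mul(-50, Pow(Add(295, Pow(144, 2)), -1)) = Mul(-50, Pow(Add(295, 20736), -1)) = Mul(-50, Pow(21031, -1)) = Mul(-50, Rational(1, 21031)) = Rational(-50, 21031)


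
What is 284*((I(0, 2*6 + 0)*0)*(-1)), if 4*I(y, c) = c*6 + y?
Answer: 0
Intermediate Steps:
I(y, c) = y/4 + 3*c/2 (I(y, c) = (c*6 + y)/4 = (6*c + y)/4 = (y + 6*c)/4 = y/4 + 3*c/2)
284*((I(0, 2*6 + 0)*0)*(-1)) = 284*((((¼)*0 + 3*(2*6 + 0)/2)*0)*(-1)) = 284*(((0 + 3*(12 + 0)/2)*0)*(-1)) = 284*(((0 + (3/2)*12)*0)*(-1)) = 284*(((0 + 18)*0)*(-1)) = 284*((18*0)*(-1)) = 284*(0*(-1)) = 284*0 = 0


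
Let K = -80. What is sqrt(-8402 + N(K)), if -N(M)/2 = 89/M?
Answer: I*sqrt(3359910)/20 ≈ 91.65*I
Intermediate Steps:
N(M) = -178/M
sqrt(-8402 + N(K)) = sqrt(-8402 - 178/(-80)) = sqrt(-8402 - 178*(-1/80)) = sqrt(-8402 + 89/40) = sqrt(-335991/40) = I*sqrt(3359910)/20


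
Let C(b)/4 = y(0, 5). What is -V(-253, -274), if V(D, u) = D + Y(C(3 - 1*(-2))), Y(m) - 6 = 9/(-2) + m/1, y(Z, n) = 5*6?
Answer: 263/2 ≈ 131.50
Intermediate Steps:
y(Z, n) = 30
C(b) = 120 (C(b) = 4*30 = 120)
Y(m) = 3/2 + m (Y(m) = 6 + (9/(-2) + m/1) = 6 + (9*(-½) + m*1) = 6 + (-9/2 + m) = 3/2 + m)
V(D, u) = 243/2 + D (V(D, u) = D + (3/2 + 120) = D + 243/2 = 243/2 + D)
-V(-253, -274) = -(243/2 - 253) = -1*(-263/2) = 263/2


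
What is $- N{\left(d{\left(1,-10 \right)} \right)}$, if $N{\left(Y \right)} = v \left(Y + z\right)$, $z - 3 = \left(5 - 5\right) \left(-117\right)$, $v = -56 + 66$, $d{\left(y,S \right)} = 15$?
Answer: $-180$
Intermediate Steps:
$v = 10$
$z = 3$ ($z = 3 + \left(5 - 5\right) \left(-117\right) = 3 + 0 \left(-117\right) = 3 + 0 = 3$)
$N{\left(Y \right)} = 30 + 10 Y$ ($N{\left(Y \right)} = 10 \left(Y + 3\right) = 10 \left(3 + Y\right) = 30 + 10 Y$)
$- N{\left(d{\left(1,-10 \right)} \right)} = - (30 + 10 \cdot 15) = - (30 + 150) = \left(-1\right) 180 = -180$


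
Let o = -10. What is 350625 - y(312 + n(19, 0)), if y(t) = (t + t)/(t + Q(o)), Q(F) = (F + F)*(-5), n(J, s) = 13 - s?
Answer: 5960599/17 ≈ 3.5062e+5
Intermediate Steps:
Q(F) = -10*F (Q(F) = (2*F)*(-5) = -10*F)
y(t) = 2*t/(100 + t) (y(t) = (t + t)/(t - 10*(-10)) = (2*t)/(t + 100) = (2*t)/(100 + t) = 2*t/(100 + t))
350625 - y(312 + n(19, 0)) = 350625 - 2*(312 + (13 - 1*0))/(100 + (312 + (13 - 1*0))) = 350625 - 2*(312 + (13 + 0))/(100 + (312 + (13 + 0))) = 350625 - 2*(312 + 13)/(100 + (312 + 13)) = 350625 - 2*325/(100 + 325) = 350625 - 2*325/425 = 350625 - 1*26/17 = 350625 - 26/17 = 5960599/17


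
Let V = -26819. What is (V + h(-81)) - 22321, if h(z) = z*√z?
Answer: -49140 - 729*I ≈ -49140.0 - 729.0*I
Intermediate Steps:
h(z) = z^(3/2)
(V + h(-81)) - 22321 = (-26819 + (-81)^(3/2)) - 22321 = (-26819 - 729*I) - 22321 = -49140 - 729*I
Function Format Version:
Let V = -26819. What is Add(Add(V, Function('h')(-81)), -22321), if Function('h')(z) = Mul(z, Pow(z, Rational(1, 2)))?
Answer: Add(-49140, Mul(-729, I)) ≈ Add(-49140., Mul(-729.00, I))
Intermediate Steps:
Function('h')(z) = Pow(z, Rational(3, 2))
Add(Add(V, Function('h')(-81)), -22321) = Add(Add(-26819, Pow(-81, Rational(3, 2))), -22321) = Add(Add(-26819, Mul(-729, I)), -22321) = Add(-49140, Mul(-729, I))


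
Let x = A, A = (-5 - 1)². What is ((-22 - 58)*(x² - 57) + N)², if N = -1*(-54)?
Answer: 9814072356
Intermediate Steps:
A = 36 (A = (-6)² = 36)
x = 36
N = 54
((-22 - 58)*(x² - 57) + N)² = ((-22 - 58)*(36² - 57) + 54)² = (-80*(1296 - 57) + 54)² = (-80*1239 + 54)² = (-99120 + 54)² = (-99066)² = 9814072356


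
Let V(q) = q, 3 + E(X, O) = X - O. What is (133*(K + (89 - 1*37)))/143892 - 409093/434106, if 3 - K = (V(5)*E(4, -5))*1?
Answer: -455728631/495749052 ≈ -0.91927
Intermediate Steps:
E(X, O) = -3 + X - O (E(X, O) = -3 + (X - O) = -3 + X - O)
K = -27 (K = 3 - 5*(-3 + 4 - 1*(-5)) = 3 - 5*(-3 + 4 + 5) = 3 - 5*6 = 3 - 30 = -27)
(133*(K + (89 - 1*37)))/143892 - 409093/434106 = (133*(-27 + (89 - 1*37)))/143892 - 409093/434106 = (133*(-27 + (89 - 37)))*(1/143892) - 409093*1/434106 = (133*(-27 + 52))*(1/143892) - 409093/434106 = (133*25)*(1/143892) - 409093/434106 = 3325*(1/143892) - 409093/434106 = 475/20556 - 409093/434106 = -455728631/495749052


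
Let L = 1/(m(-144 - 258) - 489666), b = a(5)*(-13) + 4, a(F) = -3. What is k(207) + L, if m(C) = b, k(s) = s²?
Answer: 20979855926/489623 ≈ 42849.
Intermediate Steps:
b = 43 (b = -3*(-13) + 4 = 39 + 4 = 43)
m(C) = 43
L = -1/489623 (L = 1/(43 - 489666) = 1/(-489623) = -1/489623 ≈ -2.0424e-6)
k(207) + L = 207² - 1/489623 = 42849 - 1/489623 = 20979855926/489623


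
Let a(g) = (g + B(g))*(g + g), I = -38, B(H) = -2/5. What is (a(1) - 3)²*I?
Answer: -3078/25 ≈ -123.12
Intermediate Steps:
B(H) = -⅖ (B(H) = -2*⅕ = -⅖)
a(g) = 2*g*(-⅖ + g) (a(g) = (g - ⅖)*(g + g) = (-⅖ + g)*(2*g) = 2*g*(-⅖ + g))
(a(1) - 3)²*I = ((⅖)*1*(-2 + 5*1) - 3)²*(-38) = ((⅖)*1*(-2 + 5) - 3)²*(-38) = ((⅖)*1*3 - 3)²*(-38) = (6/5 - 3)²*(-38) = (-9/5)²*(-38) = (81/25)*(-38) = -3078/25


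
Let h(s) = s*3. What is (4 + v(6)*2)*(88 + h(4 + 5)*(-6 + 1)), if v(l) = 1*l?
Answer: -752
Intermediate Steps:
v(l) = l
h(s) = 3*s
(4 + v(6)*2)*(88 + h(4 + 5)*(-6 + 1)) = (4 + 6*2)*(88 + (3*(4 + 5))*(-6 + 1)) = (4 + 12)*(88 + (3*9)*(-5)) = 16*(88 + 27*(-5)) = 16*(88 - 135) = 16*(-47) = -752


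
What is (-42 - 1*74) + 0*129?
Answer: -116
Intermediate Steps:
(-42 - 1*74) + 0*129 = (-42 - 74) + 0 = -116 + 0 = -116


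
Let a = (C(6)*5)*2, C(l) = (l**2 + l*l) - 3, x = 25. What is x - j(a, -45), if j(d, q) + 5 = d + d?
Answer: -1350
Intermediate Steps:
C(l) = -3 + 2*l**2 (C(l) = (l**2 + l**2) - 3 = 2*l**2 - 3 = -3 + 2*l**2)
a = 690 (a = ((-3 + 2*6**2)*5)*2 = ((-3 + 2*36)*5)*2 = ((-3 + 72)*5)*2 = (69*5)*2 = 345*2 = 690)
j(d, q) = -5 + 2*d (j(d, q) = -5 + (d + d) = -5 + 2*d)
x - j(a, -45) = 25 - (-5 + 2*690) = 25 - (-5 + 1380) = 25 - 1*1375 = 25 - 1375 = -1350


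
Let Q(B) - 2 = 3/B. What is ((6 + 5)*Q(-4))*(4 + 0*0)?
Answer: 55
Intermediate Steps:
Q(B) = 2 + 3/B
((6 + 5)*Q(-4))*(4 + 0*0) = ((6 + 5)*(2 + 3/(-4)))*(4 + 0*0) = (11*(2 + 3*(-1/4)))*(4 + 0) = (11*(2 - 3/4))*4 = (11*(5/4))*4 = (55/4)*4 = 55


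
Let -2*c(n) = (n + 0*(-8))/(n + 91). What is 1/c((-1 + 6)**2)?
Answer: -232/25 ≈ -9.2800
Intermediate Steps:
c(n) = -n/(2*(91 + n)) (c(n) = -(n + 0*(-8))/(2*(n + 91)) = -(n + 0)/(2*(91 + n)) = -n/(2*(91 + n)))
1/c((-1 + 6)**2) = 1/(-(-1 + 6)**2/(182 + 2*(-1 + 6)**2)) = 1/(-1*5**2/(182 + 2*5**2)) = 1/(-1*25/(182 + 2*25)) = 1/(-1*25/(182 + 50)) = 1/(-1*25/232) = 1/(-1*25*1/232) = 1/(-25/232) = -232/25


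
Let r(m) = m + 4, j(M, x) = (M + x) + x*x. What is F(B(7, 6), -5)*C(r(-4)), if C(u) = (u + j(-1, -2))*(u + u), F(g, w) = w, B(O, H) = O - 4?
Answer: 0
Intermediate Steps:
B(O, H) = -4 + O
j(M, x) = M + x + x² (j(M, x) = (M + x) + x² = M + x + x²)
r(m) = 4 + m
C(u) = 2*u*(1 + u) (C(u) = (u + (-1 - 2 + (-2)²))*(u + u) = (u + (-1 - 2 + 4))*(2*u) = (u + 1)*(2*u) = (1 + u)*(2*u) = 2*u*(1 + u))
F(B(7, 6), -5)*C(r(-4)) = -10*(4 - 4)*(1 + (4 - 4)) = -10*0*(1 + 0) = -10*0 = -5*0 = 0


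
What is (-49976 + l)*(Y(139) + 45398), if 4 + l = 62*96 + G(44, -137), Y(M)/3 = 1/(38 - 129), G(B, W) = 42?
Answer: -181715622990/91 ≈ -1.9969e+9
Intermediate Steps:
Y(M) = -3/91 (Y(M) = 3/(38 - 129) = 3/(-91) = 3*(-1/91) = -3/91)
l = 5990 (l = -4 + (62*96 + 42) = -4 + (5952 + 42) = -4 + 5994 = 5990)
(-49976 + l)*(Y(139) + 45398) = (-49976 + 5990)*(-3/91 + 45398) = -43986*4131215/91 = -181715622990/91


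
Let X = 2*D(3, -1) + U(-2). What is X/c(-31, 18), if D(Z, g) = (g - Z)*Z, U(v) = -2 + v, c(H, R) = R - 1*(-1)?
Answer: -28/19 ≈ -1.4737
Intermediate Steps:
c(H, R) = 1 + R (c(H, R) = R + 1 = 1 + R)
D(Z, g) = Z*(g - Z)
X = -28 (X = 2*(3*(-1 - 1*3)) + (-2 - 2) = 2*(3*(-1 - 3)) - 4 = 2*(3*(-4)) - 4 = 2*(-12) - 4 = -24 - 4 = -28)
X/c(-31, 18) = -28/(1 + 18) = -28/19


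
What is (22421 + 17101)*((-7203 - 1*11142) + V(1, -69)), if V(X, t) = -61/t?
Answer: -16674911456/23 ≈ -7.2500e+8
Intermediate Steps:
(22421 + 17101)*((-7203 - 1*11142) + V(1, -69)) = (22421 + 17101)*((-7203 - 1*11142) - 61/(-69)) = 39522*((-7203 - 11142) - 61*(-1/69)) = 39522*(-18345 + 61/69) = 39522*(-1265744/69) = -16674911456/23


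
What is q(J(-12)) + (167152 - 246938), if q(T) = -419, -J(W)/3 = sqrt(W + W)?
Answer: -80205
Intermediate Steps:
J(W) = -3*sqrt(2)*sqrt(W) (J(W) = -3*sqrt(W + W) = -3*sqrt(2)*sqrt(W))
q(J(-12)) + (167152 - 246938) = -419 + (167152 - 246938) = -419 - 79786 = -80205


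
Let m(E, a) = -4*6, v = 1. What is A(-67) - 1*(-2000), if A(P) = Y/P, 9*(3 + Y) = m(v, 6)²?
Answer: 133939/67 ≈ 1999.1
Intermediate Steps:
m(E, a) = -24
Y = 61 (Y = -3 + (⅑)*(-24)² = -3 + (⅑)*576 = -3 + 64 = 61)
A(P) = 61/P
A(-67) - 1*(-2000) = 61/(-67) - 1*(-2000) = 61*(-1/67) + 2000 = -61/67 + 2000 = 133939/67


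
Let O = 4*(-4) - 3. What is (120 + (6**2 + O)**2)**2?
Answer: 167281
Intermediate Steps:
O = -19 (O = -16 - 3 = -19)
(120 + (6**2 + O)**2)**2 = (120 + (6**2 - 19)**2)**2 = (120 + (36 - 19)**2)**2 = (120 + 17**2)**2 = (120 + 289)**2 = 409**2 = 167281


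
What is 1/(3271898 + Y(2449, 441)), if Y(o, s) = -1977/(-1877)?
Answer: 1877/6141354523 ≈ 3.0563e-7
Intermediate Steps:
Y(o, s) = 1977/1877 (Y(o, s) = -1977*(-1/1877) = 1977/1877)
1/(3271898 + Y(2449, 441)) = 1/(3271898 + 1977/1877) = 1/(6141354523/1877) = 1877/6141354523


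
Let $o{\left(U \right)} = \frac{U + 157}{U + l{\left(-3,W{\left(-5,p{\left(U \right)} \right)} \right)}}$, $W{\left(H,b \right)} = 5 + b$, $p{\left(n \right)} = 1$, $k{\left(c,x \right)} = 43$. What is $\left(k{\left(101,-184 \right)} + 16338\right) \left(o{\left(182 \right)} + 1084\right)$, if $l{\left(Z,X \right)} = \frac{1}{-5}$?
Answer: $\frac{5389627477}{303} \approx 1.7788 \cdot 10^{7}$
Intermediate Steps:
$l{\left(Z,X \right)} = - \frac{1}{5}$
$o{\left(U \right)} = \frac{157 + U}{- \frac{1}{5} + U}$ ($o{\left(U \right)} = \frac{U + 157}{U - \frac{1}{5}} = \frac{157 + U}{- \frac{1}{5} + U}$)
$\left(k{\left(101,-184 \right)} + 16338\right) \left(o{\left(182 \right)} + 1084\right) = \left(43 + 16338\right) \left(\frac{5 \left(157 + 182\right)}{-1 + 5 \cdot 182} + 1084\right) = 16381 \left(5 \frac{1}{-1 + 910} \cdot 339 + 1084\right) = 16381 \left(5 \cdot \frac{1}{909} \cdot 339 + 1084\right) = 16381 \left(\frac{565}{303} + 1084\right) = 16381 \cdot \frac{329017}{303} = \frac{5389627477}{303}$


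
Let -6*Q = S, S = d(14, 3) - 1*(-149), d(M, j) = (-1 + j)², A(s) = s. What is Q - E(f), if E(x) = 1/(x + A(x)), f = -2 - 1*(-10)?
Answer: -409/16 ≈ -25.563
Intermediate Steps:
f = 8 (f = -2 + 10 = 8)
E(x) = 1/(2*x) (E(x) = 1/(x + x) = 1/(2*x))
S = 153 (S = (-1 + 3)² - 1*(-149) = 2² + 149 = 4 + 149 = 153)
Q = -51/2 (Q = -⅙*153 = -51/2 ≈ -25.500)
Q - E(f) = -51/2 - 1/(2*8) = -51/2 - 1*1/16 = -51/2 - 1/16 = -409/16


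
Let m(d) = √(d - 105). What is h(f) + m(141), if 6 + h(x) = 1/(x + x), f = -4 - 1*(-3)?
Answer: -½ ≈ -0.50000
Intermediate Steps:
f = -1 (f = -4 + 3 = -1)
h(x) = -6 + 1/(2*x) (h(x) = -6 + 1/(x + x) = -6 + 1/(2*x))
m(d) = √(-105 + d)
h(f) + m(141) = (-6 + (½)/(-1)) + √(-105 + 141) = (-6 + (½)*(-1)) + √36 = (-6 - ½) + 6 = -13/2 + 6 = -½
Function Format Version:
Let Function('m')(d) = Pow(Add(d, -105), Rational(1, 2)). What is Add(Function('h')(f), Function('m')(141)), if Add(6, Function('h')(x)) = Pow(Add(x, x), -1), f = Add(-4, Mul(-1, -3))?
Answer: Rational(-1, 2) ≈ -0.50000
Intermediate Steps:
f = -1 (f = Add(-4, 3) = -1)
Function('h')(x) = Add(-6, Mul(Rational(1, 2), Pow(x, -1))) (Function('h')(x) = Add(-6, Pow(Add(x, x), -1)) = Add(-6, Pow(Mul(2, x), -1)) = Add(-6, Mul(Rational(1, 2), Pow(x, -1))))
Function('m')(d) = Pow(Add(-105, d), Rational(1, 2))
Add(Function('h')(f), Function('m')(141)) = Add(Add(-6, Mul(Rational(1, 2), Pow(-1, -1))), Pow(Add(-105, 141), Rational(1, 2))) = Add(Add(-6, Mul(Rational(1, 2), -1)), Pow(36, Rational(1, 2))) = Add(Add(-6, Rational(-1, 2)), 6) = Add(Rational(-13, 2), 6) = Rational(-1, 2)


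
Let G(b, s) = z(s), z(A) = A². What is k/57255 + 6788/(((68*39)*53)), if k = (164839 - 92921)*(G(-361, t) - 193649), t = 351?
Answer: -1798292097939/20322055 ≈ -88490.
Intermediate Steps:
G(b, s) = s²
k = -5066479264 (k = (164839 - 92921)*(351² - 193649) = 71918*(123201 - 193649) = 71918*(-70448) = -5066479264)
k/57255 + 6788/(((68*39)*53)) = -5066479264/57255 + 6788/(((68*39)*53)) = -5066479264*1/57255 + 6788/((2652*53)) = -460589024/5205 + 6788/140556 = -460589024/5205 + 6788*(1/140556) = -460589024/5205 + 1697/35139 = -1798292097939/20322055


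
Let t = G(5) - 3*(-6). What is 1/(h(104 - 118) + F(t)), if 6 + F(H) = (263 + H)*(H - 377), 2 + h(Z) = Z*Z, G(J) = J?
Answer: -1/101056 ≈ -9.8955e-6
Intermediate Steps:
h(Z) = -2 + Z² (h(Z) = -2 + Z*Z = -2 + Z²)
t = 23 (t = 5 - 3*(-6) = 5 + 18 = 23)
F(H) = -6 + (-377 + H)*(263 + H) (F(H) = -6 + (263 + H)*(H - 377) = -6 + (263 + H)*(-377 + H) = -6 + (-377 + H)*(263 + H))
1/(h(104 - 118) + F(t)) = 1/((-2 + (104 - 118)²) + (-99157 + 23² - 114*23)) = 1/((-2 + (-14)²) + (-99157 + 529 - 2622)) = 1/((-2 + 196) - 101250) = 1/(194 - 101250) = 1/(-101056) = -1/101056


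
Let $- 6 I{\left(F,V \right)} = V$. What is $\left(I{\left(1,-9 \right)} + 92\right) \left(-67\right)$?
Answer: $- \frac{12529}{2} \approx -6264.5$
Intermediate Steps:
$I{\left(F,V \right)} = - \frac{V}{6}$
$\left(I{\left(1,-9 \right)} + 92\right) \left(-67\right) = \left(\left(- \frac{1}{6}\right) \left(-9\right) + 92\right) \left(-67\right) = \left(\frac{3}{2} + 92\right) \left(-67\right) = \frac{187}{2} \left(-67\right) = - \frac{12529}{2}$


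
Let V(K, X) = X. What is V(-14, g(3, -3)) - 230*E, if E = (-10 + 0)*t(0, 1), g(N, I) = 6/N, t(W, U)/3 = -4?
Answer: -27598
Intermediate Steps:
t(W, U) = -12 (t(W, U) = 3*(-4) = -12)
E = 120 (E = (-10 + 0)*(-12) = -10*(-12) = 120)
V(-14, g(3, -3)) - 230*E = 6/3 - 230*120 = 6*(1/3) - 27600 = 2 - 27600 = -27598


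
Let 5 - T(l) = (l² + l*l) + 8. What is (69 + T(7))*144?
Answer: -4608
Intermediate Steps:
T(l) = -3 - 2*l² (T(l) = 5 - ((l² + l*l) + 8) = 5 - ((l² + l²) + 8) = 5 - (2*l² + 8) = 5 - (8 + 2*l²) = 5 + (-8 - 2*l²) = -3 - 2*l²)
(69 + T(7))*144 = (69 + (-3 - 2*7²))*144 = (69 + (-3 - 2*49))*144 = (69 + (-3 - 98))*144 = (69 - 101)*144 = -32*144 = -4608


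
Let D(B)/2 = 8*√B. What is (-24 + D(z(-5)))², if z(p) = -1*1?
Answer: 320 - 768*I ≈ 320.0 - 768.0*I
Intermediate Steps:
z(p) = -1
D(B) = 16*√B (D(B) = 2*(8*√B) = 16*√B)
(-24 + D(z(-5)))² = (-24 + 16*√(-1))² = (-24 + 16*I)²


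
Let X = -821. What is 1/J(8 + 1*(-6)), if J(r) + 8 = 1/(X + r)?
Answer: -819/6553 ≈ -0.12498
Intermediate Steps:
J(r) = -8 + 1/(-821 + r)
1/J(8 + 1*(-6)) = 1/((6569 - 8*(8 + 1*(-6)))/(-821 + (8 + 1*(-6)))) = 1/((6569 - 8*(8 - 6))/(-821 + (8 - 6))) = 1/((6569 - 8*2)/(-821 + 2)) = 1/((6569 - 16)/(-819)) = 1/(-1/819*6553) = 1/(-6553/819) = -819/6553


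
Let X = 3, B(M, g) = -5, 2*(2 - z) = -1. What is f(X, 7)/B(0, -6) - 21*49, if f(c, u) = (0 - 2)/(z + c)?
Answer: -56591/55 ≈ -1028.9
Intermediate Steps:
z = 5/2 (z = 2 - ½*(-1) = 2 + ½ = 5/2 ≈ 2.5000)
f(c, u) = -2/(5/2 + c) (f(c, u) = (0 - 2)/(5/2 + c) = -2/(5/2 + c))
f(X, 7)/B(0, -6) - 21*49 = -4/(5 + 2*3)/(-5) - 21*49 = -4/(5 + 6)*(-⅕) - 1029 = -4/11*(-⅕) - 1029 = 4/55 - 1029 = -56591/55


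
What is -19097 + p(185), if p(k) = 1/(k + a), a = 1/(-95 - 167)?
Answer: -925612231/48469 ≈ -19097.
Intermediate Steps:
a = -1/262 (a = 1/(-262) = -1/262 ≈ -0.0038168)
p(k) = 1/(-1/262 + k) (p(k) = 1/(k - 1/262) = 1/(-1/262 + k))
-19097 + p(185) = -19097 + 262/(-1 + 262*185) = -19097 + 262/(-1 + 48470) = -19097 + 262/48469 = -925612231/48469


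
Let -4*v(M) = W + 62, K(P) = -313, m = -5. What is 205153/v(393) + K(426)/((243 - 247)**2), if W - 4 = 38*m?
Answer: 3272745/496 ≈ 6598.3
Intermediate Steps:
W = -186 (W = 4 + 38*(-5) = 4 - 190 = -186)
v(M) = 31 (v(M) = -(-186 + 62)/4 = -1/4*(-124) = 31)
205153/v(393) + K(426)/((243 - 247)**2) = 205153/31 - 313/(243 - 247)**2 = 205153*(1/31) - 313/((-4)**2) = 205153/31 - 313/16 = 3272745/496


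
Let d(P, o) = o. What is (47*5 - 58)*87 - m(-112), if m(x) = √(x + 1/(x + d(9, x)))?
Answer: 15399 - I*√351246/56 ≈ 15399.0 - 10.583*I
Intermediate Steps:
m(x) = √(x + 1/(2*x)) (m(x) = √(x + 1/(x + x)) = √(x + 1/(2*x)))
(47*5 - 58)*87 - m(-112) = (47*5 - 58)*87 - √(2/(-112) + 4*(-112))/2 = (235 - 58)*87 - √(2*(-1/112) - 448)/2 = 177*87 - √(-1/56 - 448)/2 = 15399 - √(-25089/56)/2 = 15399 - I*√351246/28/2 = 15399 - I*√351246/56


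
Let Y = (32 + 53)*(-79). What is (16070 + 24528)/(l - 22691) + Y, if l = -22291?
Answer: -151047364/22491 ≈ -6715.9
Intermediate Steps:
Y = -6715 (Y = 85*(-79) = -6715)
(16070 + 24528)/(l - 22691) + Y = (16070 + 24528)/(-22291 - 22691) - 6715 = 40598/(-44982) - 6715 = 40598*(-1/44982) - 6715 = -20299/22491 - 6715 = -151047364/22491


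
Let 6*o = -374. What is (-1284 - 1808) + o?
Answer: -9463/3 ≈ -3154.3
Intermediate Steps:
o = -187/3 (o = (⅙)*(-374) = -187/3 ≈ -62.333)
(-1284 - 1808) + o = (-1284 - 1808) - 187/3 = -3092 - 187/3 = -9463/3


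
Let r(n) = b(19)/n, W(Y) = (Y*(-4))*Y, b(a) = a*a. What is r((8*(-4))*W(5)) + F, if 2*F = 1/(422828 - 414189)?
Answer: 3120279/27644800 ≈ 0.11287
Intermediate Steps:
b(a) = a²
W(Y) = -4*Y² (W(Y) = (-4*Y)*Y = -4*Y²)
r(n) = 361/n (r(n) = 19²/n = 361/n)
F = 1/17278 (F = 1/(2*(422828 - 414189)) = (½)/8639 = (½)*(1/8639) = 1/17278 ≈ 5.7877e-5)
r((8*(-4))*W(5)) + F = 361/(((8*(-4))*(-4*5²))) + 1/17278 = 361/((-(-128)*25)) + 1/17278 = 361/((-32*(-100))) + 1/17278 = 361/3200 + 1/17278 = 3120279/27644800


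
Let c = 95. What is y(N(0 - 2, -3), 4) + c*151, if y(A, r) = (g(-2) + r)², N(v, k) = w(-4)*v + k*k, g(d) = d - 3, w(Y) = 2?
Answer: 14346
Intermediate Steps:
g(d) = -3 + d
N(v, k) = k² + 2*v (N(v, k) = 2*v + k*k = 2*v + k² = k² + 2*v)
y(A, r) = (-5 + r)² (y(A, r) = ((-3 - 2) + r)² = (-5 + r)²)
y(N(0 - 2, -3), 4) + c*151 = (-5 + 4)² + 95*151 = (-1)² + 14345 = 1 + 14345 = 14346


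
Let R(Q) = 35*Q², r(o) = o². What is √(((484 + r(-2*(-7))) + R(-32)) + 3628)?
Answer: 2*√10037 ≈ 200.37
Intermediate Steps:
√(((484 + r(-2*(-7))) + R(-32)) + 3628) = √(((484 + (-2*(-7))²) + 35*(-32)²) + 3628) = √(((484 + 14²) + 35*1024) + 3628) = √(((484 + 196) + 35840) + 3628) = √((680 + 35840) + 3628) = √(36520 + 3628) = √40148 = 2*√10037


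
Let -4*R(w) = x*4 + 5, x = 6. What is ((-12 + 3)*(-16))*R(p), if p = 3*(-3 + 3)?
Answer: -1044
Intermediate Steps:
p = 0 (p = 3*0 = 0)
R(w) = -29/4 (R(w) = -(6*4 + 5)/4 = -(24 + 5)/4 = -¼*29 = -29/4)
((-12 + 3)*(-16))*R(p) = ((-12 + 3)*(-16))*(-29/4) = -9*(-16)*(-29/4) = 144*(-29/4) = -1044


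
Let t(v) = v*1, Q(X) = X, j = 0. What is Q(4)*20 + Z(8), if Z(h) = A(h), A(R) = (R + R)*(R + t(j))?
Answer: 208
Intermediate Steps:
t(v) = v
A(R) = 2*R² (A(R) = (R + R)*(R + 0) = (2*R)*R = 2*R²)
Z(h) = 2*h²
Q(4)*20 + Z(8) = 4*20 + 2*8² = 80 + 2*64 = 80 + 128 = 208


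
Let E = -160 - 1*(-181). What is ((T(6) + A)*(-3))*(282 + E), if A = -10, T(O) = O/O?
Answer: 8181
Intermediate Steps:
T(O) = 1
E = 21 (E = -160 + 181 = 21)
((T(6) + A)*(-3))*(282 + E) = ((1 - 10)*(-3))*(282 + 21) = -9*(-3)*303 = 27*303 = 8181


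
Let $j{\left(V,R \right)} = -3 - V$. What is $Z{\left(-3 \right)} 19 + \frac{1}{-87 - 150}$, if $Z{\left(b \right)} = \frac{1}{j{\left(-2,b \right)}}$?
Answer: $- \frac{4504}{237} \approx -19.004$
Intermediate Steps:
$Z{\left(b \right)} = -1$ ($Z{\left(b \right)} = \frac{1}{-3 - -2} = \frac{1}{-3 + 2} = \frac{1}{-1} = -1$)
$Z{\left(-3 \right)} 19 + \frac{1}{-87 - 150} = \left(-1\right) 19 + \frac{1}{-87 - 150} = -19 + \frac{1}{-237} = -19 - \frac{1}{237} = - \frac{4504}{237}$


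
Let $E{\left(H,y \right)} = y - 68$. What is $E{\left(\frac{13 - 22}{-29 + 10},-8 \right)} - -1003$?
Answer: $927$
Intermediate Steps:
$E{\left(H,y \right)} = -68 + y$
$E{\left(\frac{13 - 22}{-29 + 10},-8 \right)} - -1003 = \left(-68 - 8\right) - -1003 = -76 + 1003 = 927$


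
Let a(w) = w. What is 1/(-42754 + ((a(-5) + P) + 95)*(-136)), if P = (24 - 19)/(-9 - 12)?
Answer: -21/1154194 ≈ -1.8195e-5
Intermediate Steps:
P = -5/21 (P = 5/(-21) = 5*(-1/21) = -5/21 ≈ -0.23810)
1/(-42754 + ((a(-5) + P) + 95)*(-136)) = 1/(-42754 + ((-5 - 5/21) + 95)*(-136)) = 1/(-42754 + (-110/21 + 95)*(-136)) = 1/(-42754 + (1885/21)*(-136)) = 1/(-42754 - 256360/21) = 1/(-1154194/21) = -21/1154194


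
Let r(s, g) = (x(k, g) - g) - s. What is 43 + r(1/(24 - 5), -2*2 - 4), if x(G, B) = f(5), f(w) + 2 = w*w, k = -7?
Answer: 1405/19 ≈ 73.947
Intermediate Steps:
f(w) = -2 + w² (f(w) = -2 + w*w = -2 + w²)
x(G, B) = 23 (x(G, B) = -2 + 5² = -2 + 25 = 23)
r(s, g) = 23 - g - s (r(s, g) = (23 - g) - s = 23 - g - s)
43 + r(1/(24 - 5), -2*2 - 4) = 43 + (23 - (-2*2 - 4) - 1/(24 - 5)) = 43 + (23 - (-4 - 4) - 1/19) = 43 + (23 - 1*(-8) - 1*1/19) = 43 + (23 + 8 - 1/19) = 43 + 588/19 = 1405/19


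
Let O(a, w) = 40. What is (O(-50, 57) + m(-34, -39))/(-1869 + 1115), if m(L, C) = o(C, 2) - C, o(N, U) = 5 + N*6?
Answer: 75/377 ≈ 0.19894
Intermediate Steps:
o(N, U) = 5 + 6*N
m(L, C) = 5 + 5*C (m(L, C) = (5 + 6*C) - C = 5 + 5*C)
(O(-50, 57) + m(-34, -39))/(-1869 + 1115) = (40 + (5 + 5*(-39)))/(-1869 + 1115) = (40 + (5 - 195))/(-754) = (40 - 190)*(-1/754) = -150*(-1/754) = 75/377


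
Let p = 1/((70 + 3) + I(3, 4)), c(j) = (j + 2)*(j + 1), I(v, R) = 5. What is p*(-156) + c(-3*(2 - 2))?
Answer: 0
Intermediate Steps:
c(j) = (1 + j)*(2 + j) (c(j) = (2 + j)*(1 + j) = (1 + j)*(2 + j))
p = 1/78 (p = 1/((70 + 3) + 5) = 1/(73 + 5) = 1/78 ≈ 0.012821)
p*(-156) + c(-3*(2 - 2)) = (1/78)*(-156) + (2 + (-3*(2 - 2))² + 3*(-3*(2 - 2))) = -2 + (2 + (-3*0)² + 3*(-3*0)) = -2 + (2 + 0² + 3*0) = -2 + (2 + 0 + 0) = -2 + 2 = 0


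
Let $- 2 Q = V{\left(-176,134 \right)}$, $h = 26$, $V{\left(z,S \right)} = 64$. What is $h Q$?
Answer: $-832$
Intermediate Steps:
$Q = -32$ ($Q = \left(- \frac{1}{2}\right) 64 = -32$)
$h Q = 26 \left(-32\right) = -832$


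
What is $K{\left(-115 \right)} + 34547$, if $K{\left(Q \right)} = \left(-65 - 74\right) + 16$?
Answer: $34424$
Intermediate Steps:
$K{\left(Q \right)} = -123$ ($K{\left(Q \right)} = -139 + 16 = -123$)
$K{\left(-115 \right)} + 34547 = -123 + 34547 = 34424$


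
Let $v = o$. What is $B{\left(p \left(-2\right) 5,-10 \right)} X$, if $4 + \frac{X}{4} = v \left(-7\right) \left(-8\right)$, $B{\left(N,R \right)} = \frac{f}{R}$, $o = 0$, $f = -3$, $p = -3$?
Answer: $- \frac{24}{5} \approx -4.8$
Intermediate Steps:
$v = 0$
$B{\left(N,R \right)} = - \frac{3}{R}$
$X = -16$ ($X = -16 + 4 \cdot 0 \left(-7\right) \left(-8\right) = -16 + 4 \cdot 0 \left(-8\right) = -16 + 4 \cdot 0 = -16 + 0 = -16$)
$B{\left(p \left(-2\right) 5,-10 \right)} X = - \frac{3}{-10} \left(-16\right) = \left(-3\right) \left(- \frac{1}{10}\right) \left(-16\right) = \frac{3}{10} \left(-16\right) = - \frac{24}{5}$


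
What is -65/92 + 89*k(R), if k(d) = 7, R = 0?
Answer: 57251/92 ≈ 622.29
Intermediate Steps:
-65/92 + 89*k(R) = -65/92 + 89*7 = -65*1/92 + 623 = -65/92 + 623 = 57251/92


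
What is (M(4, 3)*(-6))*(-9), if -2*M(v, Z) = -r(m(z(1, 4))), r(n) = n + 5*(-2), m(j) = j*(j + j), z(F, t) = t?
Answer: 594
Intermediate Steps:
m(j) = 2*j**2 (m(j) = j*(2*j) = 2*j**2)
r(n) = -10 + n (r(n) = n - 10 = -10 + n)
M(v, Z) = 11 (M(v, Z) = -(-1)*(-10 + 2*4**2)/2 = -(-1)*(-10 + 2*16)/2 = -(-1)*(-10 + 32)/2 = -(-1)*22/2 = -1/2*(-22) = 11)
(M(4, 3)*(-6))*(-9) = (11*(-6))*(-9) = -66*(-9) = 594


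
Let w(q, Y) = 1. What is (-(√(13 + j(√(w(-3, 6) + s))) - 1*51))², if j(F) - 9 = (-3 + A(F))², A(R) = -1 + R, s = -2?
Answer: (51 - √(22 + (4 - I)²))² ≈ 2014.0 + 58.691*I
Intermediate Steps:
j(F) = 9 + (-4 + F)² (j(F) = 9 + (-3 + (-1 + F))² = 9 + (-4 + F)²)
(-(√(13 + j(√(w(-3, 6) + s))) - 1*51))² = (-(√(13 + (9 + (-4 + √(1 - 2))²)) - 1*51))² = (-(√(13 + (9 + (-4 + √(-1))²)) - 51))² = (-(√(13 + (9 + (-4 + I)²)) - 51))² = (-(√(22 + (-4 + I)²) - 51))² = (-(-51 + √(22 + (-4 + I)²)))² = (51 - √(22 + (-4 + I)²))²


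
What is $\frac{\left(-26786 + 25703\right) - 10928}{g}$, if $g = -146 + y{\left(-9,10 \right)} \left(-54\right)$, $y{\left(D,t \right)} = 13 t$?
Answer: $\frac{12011}{7166} \approx 1.6761$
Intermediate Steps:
$g = -7166$ ($g = -146 + 13 \cdot 10 \left(-54\right) = -146 + 130 \left(-54\right) = -146 - 7020 = -7166$)
$\frac{\left(-26786 + 25703\right) - 10928}{g} = \frac{\left(-26786 + 25703\right) - 10928}{-7166} = \left(-1083 - 10928\right) \left(- \frac{1}{7166}\right) = \left(-12011\right) \left(- \frac{1}{7166}\right) = \frac{12011}{7166}$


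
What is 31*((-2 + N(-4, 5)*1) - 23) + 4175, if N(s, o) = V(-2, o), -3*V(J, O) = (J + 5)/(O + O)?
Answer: 33969/10 ≈ 3396.9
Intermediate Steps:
V(J, O) = -(5 + J)/(6*O) (V(J, O) = -(J + 5)/(3*(O + O)) = -(5 + J)/(3*(2*O)) = -(5 + J)*1/(2*O)/3 = -(5 + J)/(6*O))
N(s, o) = -1/(2*o) (N(s, o) = (-5 - 1*(-2))/(6*o) = (-5 + 2)/(6*o) = (⅙)*(-3)/o = -1/(2*o))
31*((-2 + N(-4, 5)*1) - 23) + 4175 = 31*((-2 - ½/5*1) - 23) + 4175 = 31*((-2 - ½*⅕*1) - 23) + 4175 = 31*((-2 - ⅒*1) - 23) + 4175 = 31*((-2 - ⅒) - 23) + 4175 = 31*(-21/10 - 23) + 4175 = 31*(-251/10) + 4175 = -7781/10 + 4175 = 33969/10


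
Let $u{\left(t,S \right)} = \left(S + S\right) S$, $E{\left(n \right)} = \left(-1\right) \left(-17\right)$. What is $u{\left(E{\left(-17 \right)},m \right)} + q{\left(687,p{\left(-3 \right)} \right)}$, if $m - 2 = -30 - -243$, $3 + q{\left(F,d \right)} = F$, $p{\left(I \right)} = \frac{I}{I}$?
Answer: $93134$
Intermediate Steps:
$p{\left(I \right)} = 1$
$q{\left(F,d \right)} = -3 + F$
$m = 215$ ($m = 2 - -213 = 2 + \left(-30 + 243\right) = 2 + 213 = 215$)
$E{\left(n \right)} = 17$
$u{\left(t,S \right)} = 2 S^{2}$ ($u{\left(t,S \right)} = 2 S S = 2 S^{2}$)
$u{\left(E{\left(-17 \right)},m \right)} + q{\left(687,p{\left(-3 \right)} \right)} = 2 \cdot 215^{2} + \left(-3 + 687\right) = 2 \cdot 46225 + 684 = 92450 + 684 = 93134$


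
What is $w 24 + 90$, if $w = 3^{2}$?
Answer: $306$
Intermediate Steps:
$w = 9$
$w 24 + 90 = 9 \cdot 24 + 90 = 216 + 90 = 306$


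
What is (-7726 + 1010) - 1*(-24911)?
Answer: 18195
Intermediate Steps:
(-7726 + 1010) - 1*(-24911) = -6716 + 24911 = 18195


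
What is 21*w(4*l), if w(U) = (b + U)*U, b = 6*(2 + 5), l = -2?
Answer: -5712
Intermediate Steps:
b = 42 (b = 6*7 = 42)
w(U) = U*(42 + U) (w(U) = (42 + U)*U = U*(42 + U))
21*w(4*l) = 21*((4*(-2))*(42 + 4*(-2))) = 21*(-8*(42 - 8)) = 21*(-8*34) = 21*(-272) = -5712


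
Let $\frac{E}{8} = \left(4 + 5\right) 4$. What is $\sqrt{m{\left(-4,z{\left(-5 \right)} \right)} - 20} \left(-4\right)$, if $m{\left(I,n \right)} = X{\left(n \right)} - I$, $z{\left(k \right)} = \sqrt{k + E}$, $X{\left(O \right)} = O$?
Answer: $- 4 \sqrt{-16 + \sqrt{283}} \approx -3.6279$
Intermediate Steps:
$E = 288$ ($E = 8 \left(4 + 5\right) 4 = 8 \cdot 9 \cdot 4 = 8 \cdot 36 = 288$)
$z{\left(k \right)} = \sqrt{288 + k}$ ($z{\left(k \right)} = \sqrt{k + 288} = \sqrt{288 + k}$)
$m{\left(I,n \right)} = n - I$
$\sqrt{m{\left(-4,z{\left(-5 \right)} \right)} - 20} \left(-4\right) = \sqrt{\left(\sqrt{288 - 5} - -4\right) - 20} \left(-4\right) = \sqrt{\left(\sqrt{283} + 4\right) - 20} \left(-4\right) = \sqrt{\left(4 + \sqrt{283}\right) - 20} \left(-4\right) = \sqrt{-16 + \sqrt{283}} \left(-4\right) = - 4 \sqrt{-16 + \sqrt{283}}$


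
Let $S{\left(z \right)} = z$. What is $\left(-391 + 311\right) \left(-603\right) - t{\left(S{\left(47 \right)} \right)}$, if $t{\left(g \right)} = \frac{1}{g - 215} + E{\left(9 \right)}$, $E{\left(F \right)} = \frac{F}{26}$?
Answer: $\frac{105355417}{2184} \approx 48240.0$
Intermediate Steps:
$E{\left(F \right)} = \frac{F}{26}$ ($E{\left(F \right)} = F \frac{1}{26} = \frac{F}{26}$)
$t{\left(g \right)} = \frac{9}{26} + \frac{1}{-215 + g}$ ($t{\left(g \right)} = \frac{1}{g - 215} + \frac{1}{26} \cdot 9 = \frac{1}{-215 + g} + \frac{9}{26} = \frac{9}{26} + \frac{1}{-215 + g}$)
$\left(-391 + 311\right) \left(-603\right) - t{\left(S{\left(47 \right)} \right)} = \left(-391 + 311\right) \left(-603\right) - \frac{-1909 + 9 \cdot 47}{26 \left(-215 + 47\right)} = \left(-80\right) \left(-603\right) - \frac{-1909 + 423}{26 \left(-168\right)} = 48240 - \frac{1}{26} \left(- \frac{1}{168}\right) \left(-1486\right) = 48240 - \frac{743}{2184} = \frac{105355417}{2184}$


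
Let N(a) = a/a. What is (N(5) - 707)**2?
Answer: 498436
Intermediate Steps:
N(a) = 1
(N(5) - 707)**2 = (1 - 707)**2 = (-706)**2 = 498436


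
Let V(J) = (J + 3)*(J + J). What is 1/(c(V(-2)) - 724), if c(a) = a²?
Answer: -1/708 ≈ -0.0014124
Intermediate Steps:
V(J) = 2*J*(3 + J) (V(J) = (3 + J)*(2*J) = 2*J*(3 + J))
1/(c(V(-2)) - 724) = 1/((2*(-2)*(3 - 2))² - 724) = 1/((2*(-2)*1)² - 724) = 1/((-4)² - 724) = 1/(16 - 724) = 1/(-708) = -1/708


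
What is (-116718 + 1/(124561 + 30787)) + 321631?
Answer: 31832824725/155348 ≈ 2.0491e+5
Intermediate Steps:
(-116718 + 1/(124561 + 30787)) + 321631 = (-116718 + 1/155348) + 321631 = -18131907863/155348 + 321631 = 31832824725/155348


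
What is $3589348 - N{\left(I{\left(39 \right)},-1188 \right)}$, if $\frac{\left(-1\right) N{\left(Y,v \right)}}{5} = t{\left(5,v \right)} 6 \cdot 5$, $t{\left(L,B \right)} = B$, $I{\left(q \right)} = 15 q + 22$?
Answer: $3411148$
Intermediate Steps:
$I{\left(q \right)} = 22 + 15 q$
$N{\left(Y,v \right)} = - 150 v$ ($N{\left(Y,v \right)} = - 5 v 6 \cdot 5 = - 5 \cdot 6 v 5 = - 5 \cdot 30 v = - 150 v$)
$3589348 - N{\left(I{\left(39 \right)},-1188 \right)} = 3589348 - \left(-150\right) \left(-1188\right) = 3589348 - 178200 = 3411148$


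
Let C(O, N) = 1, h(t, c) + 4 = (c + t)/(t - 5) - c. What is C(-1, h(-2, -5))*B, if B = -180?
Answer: -180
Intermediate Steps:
h(t, c) = -4 - c + (c + t)/(-5 + t) (h(t, c) = -4 + ((c + t)/(t - 5) - c) = -4 + ((c + t)/(-5 + t) - c) = -4 + (-c + (c + t)/(-5 + t)) = -4 - c + (c + t)/(-5 + t))
C(-1, h(-2, -5))*B = 1*(-180) = -180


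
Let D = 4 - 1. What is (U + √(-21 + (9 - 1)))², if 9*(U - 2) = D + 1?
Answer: -569/81 + 44*I*√13/9 ≈ -7.0247 + 17.627*I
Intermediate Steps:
D = 3
U = 22/9 (U = 2 + (3 + 1)/9 = 2 + (⅑)*4 = 2 + 4/9 = 22/9 ≈ 2.4444)
(U + √(-21 + (9 - 1)))² = (22/9 + √(-21 + (9 - 1)))² = (22/9 + √(-21 + 8))² = (22/9 + √(-13))² = (22/9 + I*√13)²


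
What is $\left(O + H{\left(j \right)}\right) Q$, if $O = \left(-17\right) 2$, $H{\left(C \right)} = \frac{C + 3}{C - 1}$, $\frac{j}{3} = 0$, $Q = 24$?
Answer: $-888$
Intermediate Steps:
$j = 0$ ($j = 3 \cdot 0 = 0$)
$H{\left(C \right)} = \frac{3 + C}{-1 + C}$
$O = -34$
$\left(O + H{\left(j \right)}\right) Q = \left(-34 + \frac{3 + 0}{-1 + 0}\right) 24 = \left(-34 + \frac{1}{-1} \cdot 3\right) 24 = \left(-34 - 3\right) 24 = \left(-37\right) 24 = -888$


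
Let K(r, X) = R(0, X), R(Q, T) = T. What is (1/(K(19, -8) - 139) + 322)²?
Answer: 2240412889/21609 ≈ 1.0368e+5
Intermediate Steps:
K(r, X) = X
(1/(K(19, -8) - 139) + 322)² = (1/(-8 - 139) + 322)² = (1/(-147) + 322)² = (-1/147 + 322)² = (47333/147)² = 2240412889/21609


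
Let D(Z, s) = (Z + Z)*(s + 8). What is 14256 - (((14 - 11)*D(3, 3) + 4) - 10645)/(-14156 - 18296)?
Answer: 462625269/32452 ≈ 14256.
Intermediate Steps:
D(Z, s) = 2*Z*(8 + s) (D(Z, s) = (2*Z)*(8 + s) = 2*Z*(8 + s))
14256 - (((14 - 11)*D(3, 3) + 4) - 10645)/(-14156 - 18296) = 14256 - (((14 - 11)*(2*3*(8 + 3)) + 4) - 10645)/(-14156 - 18296) = 14256 - ((3*(2*3*11) + 4) - 10645)/(-32452) = 14256 - ((3*66 + 4) - 10645)*(-1)/32452 = 14256 - ((198 + 4) - 10645)*(-1)/32452 = 14256 - (202 - 10645)*(-1)/32452 = 14256 - (-10443)*(-1)/32452 = 14256 - 1*10443/32452 = 14256 - 10443/32452 = 462625269/32452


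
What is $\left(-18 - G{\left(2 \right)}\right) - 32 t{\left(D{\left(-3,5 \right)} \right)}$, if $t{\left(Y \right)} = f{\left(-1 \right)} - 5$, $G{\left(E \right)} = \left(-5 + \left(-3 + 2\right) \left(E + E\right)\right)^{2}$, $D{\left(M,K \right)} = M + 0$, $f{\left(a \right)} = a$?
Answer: $93$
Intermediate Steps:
$D{\left(M,K \right)} = M$
$G{\left(E \right)} = \left(-5 - 2 E\right)^{2}$
$t{\left(Y \right)} = -6$ ($t{\left(Y \right)} = -1 - 5 = -6$)
$\left(-18 - G{\left(2 \right)}\right) - 32 t{\left(D{\left(-3,5 \right)} \right)} = \left(-18 - \left(5 + 2 \cdot 2\right)^{2}\right) - -192 = \left(-18 - \left(5 + 4\right)^{2}\right) + 192 = \left(-18 - 9^{2}\right) + 192 = \left(-18 - 81\right) + 192 = -99 + 192 = 93$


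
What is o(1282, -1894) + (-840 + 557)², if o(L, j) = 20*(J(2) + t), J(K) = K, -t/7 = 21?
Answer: 77189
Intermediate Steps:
t = -147 (t = -7*21 = -147)
o(L, j) = -2900 (o(L, j) = 20*(2 - 147) = 20*(-145) = -2900)
o(1282, -1894) + (-840 + 557)² = -2900 + (-840 + 557)² = -2900 + (-283)² = -2900 + 80089 = 77189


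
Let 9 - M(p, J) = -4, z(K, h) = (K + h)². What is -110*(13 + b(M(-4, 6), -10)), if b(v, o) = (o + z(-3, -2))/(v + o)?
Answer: -1980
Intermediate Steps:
M(p, J) = 13 (M(p, J) = 9 - 1*(-4) = 9 + 4 = 13)
b(v, o) = (25 + o)/(o + v) (b(v, o) = (o + (-3 - 2)²)/(v + o) = (o + (-5)²)/(o + v) = (o + 25)/(o + v) = (25 + o)/(o + v))
-110*(13 + b(M(-4, 6), -10)) = -110*(13 + (25 - 10)/(-10 + 13)) = -110*(13 + 15/3) = -110*(13 + (⅓)*15) = -110*(13 + 5) = -110*18 = -1980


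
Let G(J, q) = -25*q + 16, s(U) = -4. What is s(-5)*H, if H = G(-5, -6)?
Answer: -664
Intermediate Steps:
G(J, q) = 16 - 25*q
H = 166 (H = 16 - 25*(-6) = 16 + 150 = 166)
s(-5)*H = -4*166 = -664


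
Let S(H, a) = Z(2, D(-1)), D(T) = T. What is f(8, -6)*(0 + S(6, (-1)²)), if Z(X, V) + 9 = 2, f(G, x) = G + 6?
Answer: -98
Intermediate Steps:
f(G, x) = 6 + G
Z(X, V) = -7 (Z(X, V) = -9 + 2 = -7)
S(H, a) = -7
f(8, -6)*(0 + S(6, (-1)²)) = (6 + 8)*(0 - 7) = 14*(-7) = -98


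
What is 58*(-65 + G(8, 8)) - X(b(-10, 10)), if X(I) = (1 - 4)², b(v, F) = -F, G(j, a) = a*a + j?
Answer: 397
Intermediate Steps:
G(j, a) = j + a² (G(j, a) = a² + j = j + a²)
X(I) = 9 (X(I) = (-3)² = 9)
58*(-65 + G(8, 8)) - X(b(-10, 10)) = 58*(-65 + (8 + 8²)) - 1*9 = 58*(-65 + (8 + 64)) - 9 = 58*(-65 + 72) - 9 = 58*7 - 9 = 406 - 9 = 397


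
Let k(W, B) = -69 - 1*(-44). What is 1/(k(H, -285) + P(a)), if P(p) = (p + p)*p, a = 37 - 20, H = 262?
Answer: 1/553 ≈ 0.0018083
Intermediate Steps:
k(W, B) = -25 (k(W, B) = -69 + 44 = -25)
a = 17
P(p) = 2*p**2 (P(p) = (2*p)*p = 2*p**2)
1/(k(H, -285) + P(a)) = 1/(-25 + 2*17**2) = 1/(-25 + 2*289) = 1/(-25 + 578) = 1/553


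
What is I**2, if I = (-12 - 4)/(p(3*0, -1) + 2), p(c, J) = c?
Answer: 64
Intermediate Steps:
I = -8 (I = (-12 - 4)/(3*0 + 2) = -16/(0 + 2) = -16/2 = -16*1/2 = -8)
I**2 = (-8)**2 = 64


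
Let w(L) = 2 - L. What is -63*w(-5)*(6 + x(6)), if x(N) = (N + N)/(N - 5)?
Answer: -7938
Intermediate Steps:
x(N) = 2*N/(-5 + N) (x(N) = (2*N)/(-5 + N) = 2*N/(-5 + N))
-63*w(-5)*(6 + x(6)) = -63*(2 - 1*(-5))*(6 + 2*6/(-5 + 6)) = -63*(2 + 5)*(6 + 2*6/1) = -441*(6 + 2*6*1) = -441*(6 + 12) = -441*18 = -63*126 = -7938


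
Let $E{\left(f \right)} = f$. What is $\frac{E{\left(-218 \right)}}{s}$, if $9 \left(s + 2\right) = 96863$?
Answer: $- \frac{1962}{96845} \approx -0.020259$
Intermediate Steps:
$s = \frac{96845}{9}$ ($s = -2 + \frac{1}{9} \cdot 96863 = -2 + \frac{96863}{9} = \frac{96845}{9} \approx 10761.0$)
$\frac{E{\left(-218 \right)}}{s} = - \frac{218}{\frac{96845}{9}} = \left(-218\right) \frac{9}{96845} = - \frac{1962}{96845}$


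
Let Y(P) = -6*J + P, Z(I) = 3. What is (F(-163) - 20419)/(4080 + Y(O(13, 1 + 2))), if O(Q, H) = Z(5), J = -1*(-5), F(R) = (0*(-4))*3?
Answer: -2917/579 ≈ -5.0380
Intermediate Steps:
F(R) = 0 (F(R) = 0*3 = 0)
J = 5
O(Q, H) = 3
Y(P) = -30 + P (Y(P) = -6*5 + P = -30 + P)
(F(-163) - 20419)/(4080 + Y(O(13, 1 + 2))) = (0 - 20419)/(4080 + (-30 + 3)) = -20419/(4080 - 27) = -20419/4053 = -20419*1/4053 = -2917/579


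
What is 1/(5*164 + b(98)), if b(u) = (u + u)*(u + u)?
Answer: 1/39236 ≈ 2.5487e-5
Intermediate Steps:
b(u) = 4*u**2 (b(u) = (2*u)*(2*u) = 4*u**2)
1/(5*164 + b(98)) = 1/(5*164 + 4*98**2) = 1/(820 + 4*9604) = 1/(820 + 38416) = 1/39236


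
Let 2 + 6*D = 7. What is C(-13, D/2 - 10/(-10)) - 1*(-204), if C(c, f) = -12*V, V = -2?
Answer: 228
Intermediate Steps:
D = ⅚ (D = -⅓ + (⅙)*7 = -⅓ + 7/6 = ⅚ ≈ 0.83333)
C(c, f) = 24 (C(c, f) = -12*(-2) = 24)
C(-13, D/2 - 10/(-10)) - 1*(-204) = 24 - 1*(-204) = 24 + 204 = 228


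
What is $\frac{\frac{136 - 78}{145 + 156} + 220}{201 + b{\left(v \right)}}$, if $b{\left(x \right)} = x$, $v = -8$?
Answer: $\frac{66278}{58093} \approx 1.1409$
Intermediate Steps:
$\frac{\frac{136 - 78}{145 + 156} + 220}{201 + b{\left(v \right)}} = \frac{\frac{136 - 78}{145 + 156} + 220}{201 - 8} = \frac{\frac{58}{301} + 220}{193} = \left(58 \cdot \frac{1}{301} + 220\right) \frac{1}{193} = \left(\frac{58}{301} + 220\right) \frac{1}{193} = \frac{66278}{301} \cdot \frac{1}{193} = \frac{66278}{58093}$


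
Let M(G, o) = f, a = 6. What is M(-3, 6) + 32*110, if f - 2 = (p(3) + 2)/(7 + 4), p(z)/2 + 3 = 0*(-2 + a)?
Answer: 38738/11 ≈ 3521.6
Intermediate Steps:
p(z) = -6 (p(z) = -6 + 2*(0*(-2 + 6)) = -6 + 2*(0*4) = -6 + 2*0 = -6 + 0 = -6)
f = 18/11 (f = 2 + (-6 + 2)/(7 + 4) = 2 - 4/11 = 18/11 ≈ 1.6364)
M(G, o) = 18/11
M(-3, 6) + 32*110 = 18/11 + 32*110 = 18/11 + 3520 = 38738/11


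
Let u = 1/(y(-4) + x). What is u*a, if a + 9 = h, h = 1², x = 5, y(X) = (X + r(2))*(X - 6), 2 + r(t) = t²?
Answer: -8/25 ≈ -0.32000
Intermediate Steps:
r(t) = -2 + t²
y(X) = (-6 + X)*(2 + X) (y(X) = (X + (-2 + 2²))*(X - 6) = (X + (-2 + 4))*(-6 + X) = (X + 2)*(-6 + X) = (2 + X)*(-6 + X) = (-6 + X)*(2 + X))
h = 1
a = -8 (a = -9 + 1 = -8)
u = 1/25 (u = 1/((-12 + (-4)² - 4*(-4)) + 5) = 1/((-12 + 16 + 16) + 5) = 1/(20 + 5) = 1/25 ≈ 0.040000)
u*a = (1/25)*(-8) = -8/25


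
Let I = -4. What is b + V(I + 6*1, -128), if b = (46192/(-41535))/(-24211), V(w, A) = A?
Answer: -128717251088/1005603885 ≈ -128.00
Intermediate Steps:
b = 46192/1005603885 (b = (46192*(-1/41535))*(-1/24211) = -46192/41535*(-1/24211) = 46192/1005603885 ≈ 4.5935e-5)
b + V(I + 6*1, -128) = 46192/1005603885 - 128 = -128717251088/1005603885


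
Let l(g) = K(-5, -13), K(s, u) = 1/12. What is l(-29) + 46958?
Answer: 563497/12 ≈ 46958.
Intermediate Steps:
K(s, u) = 1/12
l(g) = 1/12
l(-29) + 46958 = 1/12 + 46958 = 563497/12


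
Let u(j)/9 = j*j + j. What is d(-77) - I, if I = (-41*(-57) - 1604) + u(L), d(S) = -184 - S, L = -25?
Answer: -6240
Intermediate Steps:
u(j) = 9*j + 9*j² (u(j) = 9*(j*j + j) = 9*(j² + j) = 9*(j + j²) = 9*j + 9*j²)
I = 6133 (I = (-41*(-57) - 1604) + 9*(-25)*(1 - 25) = (2337 - 1604) + 9*(-25)*(-24) = 733 + 5400 = 6133)
d(-77) - I = (-184 - 1*(-77)) - 1*6133 = (-184 + 77) - 6133 = -107 - 6133 = -6240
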